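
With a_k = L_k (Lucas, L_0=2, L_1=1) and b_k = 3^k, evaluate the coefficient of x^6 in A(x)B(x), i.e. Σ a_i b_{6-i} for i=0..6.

This is [x^6] in the product of the two ordinary generating functions.
Σ = 2·729 + 1·243 + 3·81 + 4·27 + 7·9 + 11·3 + 18·1 = 2166.

2166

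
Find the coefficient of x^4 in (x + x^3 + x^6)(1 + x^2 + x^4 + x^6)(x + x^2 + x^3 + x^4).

3

(x + x^3 + x^6) has coefficients 0,1,0,1,0 for degrees 0…4.
(1 + x^2 + x^4 + x^6) has coefficients 1,0,1,0,1 for degrees 0…4.
Finally multiplying by (x + x^2 + x^3 + x^4), the product of all factors after the first has coefficients 0,1,1,2,2 for degrees 0…4.
[x^4] = 1·2 + 1·1 = 3.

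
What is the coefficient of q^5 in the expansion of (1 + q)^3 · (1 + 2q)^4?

(1 + q)^3 has coefficients 1,3,3,1 for degrees 0…3.
(1 + 2q)^4 has coefficients 1,8,24,32,16,0 for degrees 0…5.
[q^5] = 1·0 + 3·16 + 3·32 + 1·24 = 168.

168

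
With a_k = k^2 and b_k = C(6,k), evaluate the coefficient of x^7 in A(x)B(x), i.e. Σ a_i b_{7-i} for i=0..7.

Write out a_i and b_{7-i} for i = 0,…,7 and sum the products.
Σ = 0·0 + 1·1 + 4·6 + 9·15 + 16·20 + 25·15 + 36·6 + 49·1 = 1120.

1120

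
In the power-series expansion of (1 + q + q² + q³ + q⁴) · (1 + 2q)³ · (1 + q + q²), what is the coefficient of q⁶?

73

(1 + q + q² + q³ + q⁴) has coefficients 1,1,1,1,1 for degrees 0…4.
(1 + 2q)³ has coefficients 1,6,12,8,0,0,0 for degrees 0…6.
Finally multiplying by (1 + q + q²), the product of all factors after the first has coefficients 1,7,19,26,20,8,0 for degrees 0…6.
[q⁶] = 1·0 + 1·8 + 1·20 + 1·26 + 1·19 = 73.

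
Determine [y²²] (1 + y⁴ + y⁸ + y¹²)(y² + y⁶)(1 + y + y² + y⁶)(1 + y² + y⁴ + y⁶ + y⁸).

10

(1 + y⁴ + y⁸ + y¹²) has coefficients 1,0,0,0,1,0,0,0,1,0,0,0,1 for degrees 0…12.
(y² + y⁶) has coefficients 0,0,1,0,0,0,1,0,0,0,0,0,0,0,0,0,0,0,0,0,0,0,0 for degrees 0…22.
Multiplying by (1 + y + y² + y⁶) gives running coefficients 0,0,1,1,1,0,1,1,2,0,0,0,1,0,0,0,0,0,0,0,0,0,0 for degrees 0…22.
Finally multiplying by (1 + y² + y⁴ + y⁶ + y⁸), the product of all factors after the first has coefficients 0,0,1,1,2,1,3,2,5,2,5,2,5,1,4,1,3,0,1,0,1,0,0 for degrees 0…22.
[y²²] = 1·0 + 1·1 + 1·4 + 1·5 = 10.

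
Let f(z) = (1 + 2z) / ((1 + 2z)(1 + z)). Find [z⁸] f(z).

The denominator gives the recurrence a_n = −3a_(n−1) − 2a_(n−2) for n ≥ 3; the numerator fixes a_0 = 1, a_1 = -1, a_2 = 1.
Iterating: 1, -1, 1, -1, 1, -1, 1, -1, 1, so a_8 = 1.

1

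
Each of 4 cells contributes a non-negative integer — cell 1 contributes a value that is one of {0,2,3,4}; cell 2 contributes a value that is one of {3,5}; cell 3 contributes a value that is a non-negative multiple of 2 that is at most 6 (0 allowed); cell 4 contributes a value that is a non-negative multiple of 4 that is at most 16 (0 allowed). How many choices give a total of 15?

12

The generating function for the choices is (1 + z² + z³ + z⁴)·(z³ + z⁵)·(1 + z² + z⁴ + z⁶)·(1 + z⁴ + z⁸ + z¹² + z¹⁶); the count is [z¹⁵].
(1 + z² + z³ + z⁴) has coefficients 1,0,1,1,1 for degrees 0…4.
(z³ + z⁵) has coefficients 0,0,0,1,0,1,0,0,0,0,0,0,0,0,0,0 for degrees 0…15.
Multiplying by (1 + z² + z⁴ + z⁶) gives running coefficients 0,0,0,1,0,2,0,2,0,2,0,1,0,0,0,0 for degrees 0…15.
Finally multiplying by (1 + z⁴ + z⁸ + z¹² + z¹⁶), the product of all factors after the first has coefficients 0,0,0,1,0,2,0,3,0,4,0,4,0,4,0,4 for degrees 0…15.
[z¹⁵] = 1·4 + 1·4 + 1·0 + 1·4 = 12.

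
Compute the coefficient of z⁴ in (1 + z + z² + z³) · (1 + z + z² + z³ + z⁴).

4

(1 + z + z² + z³) has coefficients 1,1,1,1 for degrees 0…3.
(1 + z + z² + z³ + z⁴) has coefficients 1,1,1,1,1 for degrees 0…4.
[z⁴] = 1·1 + 1·1 + 1·1 + 1·1 = 4.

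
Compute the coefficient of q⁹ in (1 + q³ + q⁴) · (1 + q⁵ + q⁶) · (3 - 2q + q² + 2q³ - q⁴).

(1 + q³ + q⁴) has coefficients 1,0,0,1,1 for degrees 0…4.
(1 + q⁵ + q⁶) has coefficients 1,0,0,0,0,1,1,0,0,0 for degrees 0…9.
Finally multiplying by (3 - 2q + q² + 2q³ - q⁴), the product of all factors after the first has coefficients 3,-2,1,2,-1,3,1,-1,3,1 for degrees 0…9.
[q⁹] = 1·1 + 1·1 + 1·3 = 5.

5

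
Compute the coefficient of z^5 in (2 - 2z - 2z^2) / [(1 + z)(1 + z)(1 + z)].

-52

The denominator gives the recurrence a_n = −3a_(n−1) − 3a_(n−2) − a_(n−3) for n ≥ 3; the numerator fixes a_0 = 2, a_1 = -8, a_2 = 16.
Iterating: 2, -8, 16, -26, 38, -52, so a_5 = -52.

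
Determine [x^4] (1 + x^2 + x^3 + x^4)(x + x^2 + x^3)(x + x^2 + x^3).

(1 + x^2 + x^3 + x^4) has coefficients 1,0,1,1,1 for degrees 0…4.
(x + x^2 + x^3) has coefficients 0,1,1,1,0 for degrees 0…4.
Finally multiplying by (x + x^2 + x^3), the product of all factors after the first has coefficients 0,0,1,2,3 for degrees 0…4.
[x^4] = 1·3 + 1·1 + 1·0 + 1·0 = 4.

4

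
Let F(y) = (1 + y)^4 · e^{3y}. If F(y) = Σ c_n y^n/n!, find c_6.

37341

The EGF product rule gives c_6 = Σ_{k_1+k_2=6} C(6; k_1,k_2) · ∏ g_i(k_i), where (1+y)^4 gives the falling factorial (4)_k; e^{3y} gives (3)^k.
g_1(k) for k = 0…6: 1, 4, 12, 24, 24, 0, 0.
g_2(k) for k = 0…6: 1, 3, 9, 27, 81, 243, 729.
c_6 = Σ_k C(6,k)·g_1(k)·g_2(6−k) = 1·1·729 + 6·4·243 + 15·12·81 + 20·24·27 + 15·24·9 = 729 + 5832 + 14580 + 12960 + 3240 = 37341.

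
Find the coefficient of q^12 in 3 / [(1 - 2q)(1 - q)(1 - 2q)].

294915

The denominator gives the recurrence a_n = 5a_(n−1) − 8a_(n−2) + 4a_(n−3) for n ≥ 3; the numerator fixes a_0 = 3, a_1 = 15, a_2 = 51.
Iterating: 3, 15, 51, 147, 387, 963, 2307, 5379, 12291, 27651, 61443, 135171, 294915, so a_12 = 294915.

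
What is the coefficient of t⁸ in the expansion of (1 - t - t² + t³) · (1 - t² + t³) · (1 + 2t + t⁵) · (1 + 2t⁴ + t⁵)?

(1 - t - t² + t³) has coefficients 1,-1,-1,1 for degrees 0…3.
(1 - t² + t³) has coefficients 1,0,-1,1,0,0,0,0,0 for degrees 0…8.
Multiplying by (1 + 2t + t⁵) gives running coefficients 1,2,-1,-1,2,1,0,-1,1 for degrees 0…8.
Finally multiplying by (1 + 2t⁴ + t⁵), the product of all factors after the first has coefficients 1,2,-1,-1,4,6,0,-4,4 for degrees 0…8.
[t⁸] = 1·4 − 1·(-4) − 1·0 + 1·6 = 14.

14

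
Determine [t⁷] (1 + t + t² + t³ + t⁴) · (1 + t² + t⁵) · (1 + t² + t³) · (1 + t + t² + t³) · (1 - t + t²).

19

(1 + t + t² + t³ + t⁴) has coefficients 1,1,1,1,1 for degrees 0…4.
(1 + t² + t⁵) has coefficients 1,0,1,0,0,1,0,0 for degrees 0…7.
Multiplying by (1 + t² + t³) gives running coefficients 1,0,2,1,1,2,0,1 for degrees 0…7.
Multiplying by (1 + t + t² + t³) gives running coefficients 1,1,3,4,4,6,4,4 for degrees 0…7.
Finally multiplying by (1 - t + t²), the product of all factors after the first has coefficients 1,0,3,2,3,6,2,6 for degrees 0…7.
[t⁷] = 1·6 + 1·2 + 1·6 + 1·3 + 1·2 = 19.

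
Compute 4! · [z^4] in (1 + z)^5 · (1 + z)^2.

The EGF product rule gives c_4 = Σ_{k_1+k_2=4} C(4; k_1,k_2) · ∏ g_i(k_i), where (1+z)^5 gives the falling factorial (5)_k; (1+z)^2 gives the falling factorial (2)_k.
g_1(k) for k = 0…4: 1, 5, 20, 60, 120.
g_2(k) for k = 0…4: 1, 2, 2, 0, 0.
c_4 = Σ_k C(4,k)·g_1(k)·g_2(4−k) = 6·20·2 + 4·60·2 + 1·120·1 = 240 + 480 + 120 = 840.

840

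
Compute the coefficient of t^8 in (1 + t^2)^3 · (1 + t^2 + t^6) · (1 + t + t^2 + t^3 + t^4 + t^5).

15

(1 + t^2)^3 has coefficients 1,0,3,0,3,0,1 for degrees 0…6.
(1 + t^2 + t^6) has coefficients 1,0,1,0,0,0,1,0,0 for degrees 0…8.
Finally multiplying by (1 + t + t^2 + t^3 + t^4 + t^5), the product of all factors after the first has coefficients 1,1,2,2,2,2,2,2,1 for degrees 0…8.
[t^8] = 1·1 + 3·2 + 3·2 + 1·2 = 15.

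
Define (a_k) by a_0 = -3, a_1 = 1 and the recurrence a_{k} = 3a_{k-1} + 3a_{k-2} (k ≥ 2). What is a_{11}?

The ordinary generating function has denominator 1 - 3z - 3z^2.
Iterating the recurrence: a_0,…,a_{11} = -3, 1, -6, -15, -63, -234, -891, -3375, -12798, -48519, -183951, -697410.

-697410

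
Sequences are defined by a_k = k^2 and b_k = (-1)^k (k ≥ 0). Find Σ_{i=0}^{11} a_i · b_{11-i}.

66

The convolution is the t^11 coefficient of A(t)B(t).
Σ = 0·(-1) + 1·1 + 4·(-1) + 9·1 + 16·(-1) + 25·1 + 36·(-1) + 49·1 + 64·(-1) + 81·1 + 100·(-1) + 121·1 = 66.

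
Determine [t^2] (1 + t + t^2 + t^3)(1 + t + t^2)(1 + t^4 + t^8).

3

(1 + t + t^2 + t^3) has coefficients 1,1,1 for degrees 0…2.
(1 + t + t^2) has coefficients 1,1,1 for degrees 0…2.
Finally multiplying by (1 + t^4 + t^8), the product of all factors after the first has coefficients 1,1,1 for degrees 0…2.
[t^2] = 1·1 + 1·1 + 1·1 = 3.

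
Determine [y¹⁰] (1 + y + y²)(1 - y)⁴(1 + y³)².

3

(1 + y + y²) has coefficients 1,1,1 for degrees 0…2.
(1 - y)⁴ has coefficients 1,-4,6,-4,1,0,0,0,0,0,0 for degrees 0…10.
Finally multiplying by (1 + y³)², the product of all factors after the first has coefficients 1,-4,6,-2,-7,12,-7,-2,6,-4,1 for degrees 0…10.
[y¹⁰] = 1·1 + 1·(-4) + 1·6 = 3.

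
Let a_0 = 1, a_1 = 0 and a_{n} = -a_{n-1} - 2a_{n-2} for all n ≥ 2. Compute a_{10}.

The ordinary generating function has denominator 1 + z + 2z^2.
Iterating the recurrence: a_0,…,a_{10} = 1, 0, -2, 2, 2, -6, 2, 10, -14, -6, 34.

34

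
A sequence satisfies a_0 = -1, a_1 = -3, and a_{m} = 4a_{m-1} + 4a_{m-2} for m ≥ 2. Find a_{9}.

The ordinary generating function has denominator 1 - 4y - 4y^2.
Iterating the recurrence: a_0,…,a_{9} = -1, -3, -16, -76, -368, -1776, -8576, -41408, -199936, -965376.

-965376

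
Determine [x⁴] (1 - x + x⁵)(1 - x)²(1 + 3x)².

21

(1 - x + x⁵) has coefficients 1,-1,0,0,0 for degrees 0…4.
(1 - x)² has coefficients 1,-2,1,0,0 for degrees 0…4.
Finally multiplying by (1 + 3x)², the product of all factors after the first has coefficients 1,4,-2,-12,9 for degrees 0…4.
[x⁴] = 1·9 − 1·(-12) = 21.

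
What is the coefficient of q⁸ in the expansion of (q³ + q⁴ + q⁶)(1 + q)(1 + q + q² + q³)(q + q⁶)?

(q³ + q⁴ + q⁶) has coefficients 0,0,0,1,1,0,1 for degrees 0…6.
(1 + q) has coefficients 1,1,0,0,0,0,0,0,0 for degrees 0…8.
Multiplying by (1 + q + q² + q³) gives running coefficients 1,2,2,2,1,0,0,0,0 for degrees 0…8.
Finally multiplying by (q + q⁶), the product of all factors after the first has coefficients 0,1,2,2,2,1,1,2,2 for degrees 0…8.
[q⁸] = 1·1 + 1·2 + 1·2 = 5.

5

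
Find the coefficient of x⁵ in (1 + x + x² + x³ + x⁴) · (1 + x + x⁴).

(1 + x + x² + x³ + x⁴) has coefficients 1,1,1,1,1 for degrees 0…4.
(1 + x + x⁴) has coefficients 1,1,0,0,1,0 for degrees 0…5.
[x⁵] = 1·0 + 1·1 + 1·0 + 1·0 + 1·1 = 2.

2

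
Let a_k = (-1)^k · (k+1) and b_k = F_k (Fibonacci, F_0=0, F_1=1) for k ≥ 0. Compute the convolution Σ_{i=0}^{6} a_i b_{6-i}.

-2

Write out a_i and b_{6-i} for i = 0,…,6 and sum the products.
Σ = 1·8 − 2·5 + 3·3 − 4·2 + 5·1 − 6·1 + 7·0 = -2.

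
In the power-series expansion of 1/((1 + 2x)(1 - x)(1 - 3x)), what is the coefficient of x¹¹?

Partial fractions give a closed form: a_n = (4/15)·(-2)^n + (-1/6)·1^n + (9/10)·3^n.
At n = 11: a_11 = 158886.

158886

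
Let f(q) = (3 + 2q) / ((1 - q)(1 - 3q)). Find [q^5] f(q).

The denominator gives the recurrence a_n = 4a_(n−1) − 3a_(n−2) for n ≥ 2; the numerator fixes a_0 = 3, a_1 = 14.
Iterating: 3, 14, 47, 146, 443, 1334, so a_5 = 1334.

1334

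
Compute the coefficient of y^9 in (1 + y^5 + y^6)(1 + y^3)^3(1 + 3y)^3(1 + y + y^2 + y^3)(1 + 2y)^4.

(1 + y^5 + y^6) has coefficients 1,0,0,0,0,1,1 for degrees 0…6.
(1 + y^3)^3 has coefficients 1,0,0,3,0,0,3,0,0,1 for degrees 0…9.
Multiplying by (1 + 3y)^3 gives running coefficients 1,9,27,30,27,81,84,27,81,82 for degrees 0…9.
Multiplying by (1 + y + y^2 + y^3) gives running coefficients 1,10,37,67,93,165,222,219,273,274 for degrees 0…9.
Finally multiplying by (1 + 2y)^4, the product of all factors after the first has coefficients 1,18,141,635,1853,3861,6510,10003,14121,17458 for degrees 0…9.
[y^9] = 1·17458 + 1·1853 + 1·635 = 19946.

19946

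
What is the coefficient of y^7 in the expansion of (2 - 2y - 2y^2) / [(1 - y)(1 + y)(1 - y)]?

-6

The denominator gives the recurrence a_n = a_(n−1) + a_(n−2) − a_(n−3) for n ≥ 3; the numerator fixes a_0 = 2, a_1 = 0, a_2 = 0.
Iterating: 2, 0, 0, -2, -2, -4, -4, -6, so a_7 = -6.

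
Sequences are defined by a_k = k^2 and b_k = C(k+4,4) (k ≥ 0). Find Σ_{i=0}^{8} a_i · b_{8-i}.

5148

This is [x^8] in the product of the two ordinary generating functions.
Σ = 0·495 + 1·330 + 4·210 + 9·126 + 16·70 + 25·35 + 36·15 + 49·5 + 64·1 = 5148.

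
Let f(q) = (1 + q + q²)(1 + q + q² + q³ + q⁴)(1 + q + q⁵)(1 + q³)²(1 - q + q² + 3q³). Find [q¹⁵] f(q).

(1 + q + q²) has coefficients 1,1,1 for degrees 0…2.
(1 + q + q² + q³ + q⁴) has coefficients 1,1,1,1,1,0,0,0,0,0,0,0,0,0,0,0 for degrees 0…15.
Multiplying by (1 + q + q⁵) gives running coefficients 1,2,2,2,2,2,1,1,1,1,0,0,0,0,0,0 for degrees 0…15.
Multiplying by (1 + q³)² gives running coefficients 1,2,2,4,6,6,6,7,7,5,4,4,3,1,1,1 for degrees 0…15.
Finally multiplying by (1 - q + q² + 3q³), the product of all factors after the first has coefficients 1,1,1,7,10,10,18,25,24,23,27,26,18,14,15,10 for degrees 0…15.
[q¹⁵] = 1·10 + 1·15 + 1·14 = 39.

39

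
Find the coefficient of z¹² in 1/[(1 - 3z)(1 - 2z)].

1586131

The denominator gives the recurrence a_n = 5a_(n−1) − 6a_(n−2) for n ≥ 2; the numerator fixes a_0 = 1, a_1 = 5.
Iterating: 1, 5, 19, 65, 211, 665, 2059, 6305, 19171, 58025, 175099, 527345, 1586131, so a_12 = 1586131.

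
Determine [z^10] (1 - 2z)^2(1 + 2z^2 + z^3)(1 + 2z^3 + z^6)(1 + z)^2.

4

(1 - 2z)^2 has coefficients 1,-4,4 for degrees 0…2.
(1 + 2z^2 + z^3) has coefficients 1,0,2,1,0,0,0,0,0,0,0 for degrees 0…10.
Multiplying by (1 + 2z^3 + z^6) gives running coefficients 1,0,2,3,0,4,3,0,2,1,0 for degrees 0…10.
Finally multiplying by (1 + z)^2, the product of all factors after the first has coefficients 1,2,3,7,8,7,11,10,5,5,4 for degrees 0…10.
[z^10] = 1·4 − 4·5 + 4·5 = 4.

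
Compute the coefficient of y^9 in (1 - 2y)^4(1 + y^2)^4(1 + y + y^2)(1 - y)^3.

(1 - 2y)^4 has coefficients 1,-8,24,-32,16 for degrees 0…4.
(1 + y^2)^4 has coefficients 1,0,4,0,6,0,4,0,1,0 for degrees 0…9.
Multiplying by (1 + y + y^2) gives running coefficients 1,1,5,4,10,6,10,4,5,1 for degrees 0…9.
Finally multiplying by (1 - y)^3, the product of all factors after the first has coefficients 1,-2,5,-9,12,-17,18,-18,17,-12 for degrees 0…9.
[y^9] = 1·(-12) − 8·17 + 24·(-18) − 32·18 + 16·(-17) = -1428.

-1428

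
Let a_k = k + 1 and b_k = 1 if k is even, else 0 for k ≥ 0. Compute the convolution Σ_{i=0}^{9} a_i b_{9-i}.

30

The convolution is the x^9 coefficient of A(x)B(x).
Σ = 1·0 + 2·1 + 3·0 + 4·1 + 5·0 + 6·1 + 7·0 + 8·1 + 9·0 + 10·1 = 30.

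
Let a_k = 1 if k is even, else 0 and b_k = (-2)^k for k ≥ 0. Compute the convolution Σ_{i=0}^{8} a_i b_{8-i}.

341

Write out a_i and b_{8-i} for i = 0,…,8 and sum the products.
Σ = 1·256 + 0·(-128) + 1·64 + 0·(-32) + 1·16 + 0·(-8) + 1·4 + 0·(-2) + 1·1 = 341.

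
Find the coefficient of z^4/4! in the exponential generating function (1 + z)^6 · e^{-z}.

37

The EGF product rule gives c_4 = Σ_{k_1+k_2=4} C(4; k_1,k_2) · ∏ g_i(k_i), where (1+z)^6 gives the falling factorial (6)_k; e^{-z} gives (-1)^k.
g_1(k) for k = 0…4: 1, 6, 30, 120, 360.
g_2(k) for k = 0…4: 1, -1, 1, -1, 1.
c_4 = Σ_k C(4,k)·g_1(k)·g_2(4−k) = 1·1·1 + 4·6·(-1) + 6·30·1 + 4·120·(-1) + 1·360·1 = 1 − 24 + 180 − 480 + 360 = 37.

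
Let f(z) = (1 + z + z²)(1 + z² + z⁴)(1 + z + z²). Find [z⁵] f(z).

4

(1 + z + z²) has coefficients 1,1,1 for degrees 0…2.
(1 + z² + z⁴) has coefficients 1,0,1,0,1,0 for degrees 0…5.
Finally multiplying by (1 + z + z²), the product of all factors after the first has coefficients 1,1,2,1,2,1 for degrees 0…5.
[z⁵] = 1·1 + 1·2 + 1·1 = 4.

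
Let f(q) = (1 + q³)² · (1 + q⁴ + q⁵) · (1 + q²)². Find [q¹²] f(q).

(1 + q³)² has coefficients 1,0,0,2,0,0,1 for degrees 0…6.
(1 + q⁴ + q⁵) has coefficients 1,0,0,0,1,1,0,0,0,0,0,0,0 for degrees 0…12.
Finally multiplying by (1 + q²)², the product of all factors after the first has coefficients 1,0,2,0,2,1,2,2,1,1,0,0,0 for degrees 0…12.
[q¹²] = 1·0 + 2·1 + 1·2 = 4.

4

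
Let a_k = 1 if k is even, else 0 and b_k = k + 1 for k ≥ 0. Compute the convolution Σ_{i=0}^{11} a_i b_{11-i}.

This is [x^11] in the product of the two ordinary generating functions.
Σ = 1·12 + 0·11 + 1·10 + 0·9 + 1·8 + 0·7 + 1·6 + 0·5 + 1·4 + 0·3 + 1·2 + 0·1 = 42.

42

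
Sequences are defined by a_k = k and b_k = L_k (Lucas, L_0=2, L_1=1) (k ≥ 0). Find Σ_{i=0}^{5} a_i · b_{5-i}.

The convolution is the x^5 coefficient of A(x)B(x).
Σ = 0·11 + 1·7 + 2·4 + 3·3 + 4·1 + 5·2 = 38.

38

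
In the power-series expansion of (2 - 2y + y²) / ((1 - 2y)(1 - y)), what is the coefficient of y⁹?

1279

The denominator gives the recurrence a_n = 3a_(n−1) − 2a_(n−2) for n ≥ 3; the numerator fixes a_0 = 2, a_1 = 4, a_2 = 9.
Iterating: 2, 4, 9, 19, 39, 79, 159, 319, 639, 1279, so a_9 = 1279.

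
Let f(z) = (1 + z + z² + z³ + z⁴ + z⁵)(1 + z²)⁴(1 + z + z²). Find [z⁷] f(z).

39

(1 + z + z² + z³ + z⁴ + z⁵) has coefficients 1,1,1,1,1,1 for degrees 0…5.
(1 + z²)⁴ has coefficients 1,0,4,0,6,0,4,0 for degrees 0…7.
Finally multiplying by (1 + z + z²), the product of all factors after the first has coefficients 1,1,5,4,10,6,10,4 for degrees 0…7.
[z⁷] = 1·4 + 1·10 + 1·6 + 1·10 + 1·4 + 1·5 = 39.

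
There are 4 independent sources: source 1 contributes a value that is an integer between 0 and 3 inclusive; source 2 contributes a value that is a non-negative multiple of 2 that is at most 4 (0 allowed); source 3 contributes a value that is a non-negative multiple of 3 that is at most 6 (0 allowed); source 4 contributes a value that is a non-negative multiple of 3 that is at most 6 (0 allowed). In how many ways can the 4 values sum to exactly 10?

10

The generating function for the choices is (1 + t + t^2 + t^3)·(1 + t^2 + t^4)·(1 + t^3 + t^6)·(1 + t^3 + t^6); the count is [t^10].
(1 + t + t^2 + t^3) has coefficients 1,1,1,1 for degrees 0…3.
(1 + t^2 + t^4) has coefficients 1,0,1,0,1,0,0,0,0,0,0 for degrees 0…10.
Multiplying by (1 + t^3 + t^6) gives running coefficients 1,0,1,1,1,1,1,1,1,0,1 for degrees 0…10.
Finally multiplying by (1 + t^3 + t^6), the product of all factors after the first has coefficients 1,0,1,2,1,2,3,2,3,2,3 for degrees 0…10.
[t^10] = 1·3 + 1·2 + 1·3 + 1·2 = 10.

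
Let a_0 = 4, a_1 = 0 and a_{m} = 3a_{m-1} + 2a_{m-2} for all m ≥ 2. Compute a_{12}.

The ordinary generating function has denominator 1 - 3z - 2z^2.
Iterating the recurrence: a_0,…,a_{12} = 4, 0, 8, 24, 88, 312, 1112, 3960, 14104, 50232, 178904, 637176, 2269336.

2269336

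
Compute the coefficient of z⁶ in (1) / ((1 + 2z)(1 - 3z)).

The denominator gives the recurrence a_n = a_(n−1) + 6a_(n−2) for n ≥ 2; the numerator fixes a_0 = 1, a_1 = 1.
Iterating: 1, 1, 7, 13, 55, 133, 463, so a_6 = 463.

463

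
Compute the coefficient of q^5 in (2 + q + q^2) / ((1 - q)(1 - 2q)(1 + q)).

115

Partial fractions give a closed form: a_n = (-2)·1^n + (11/3)·2^n + (1/3)·(-1)^n.
At n = 5: a_5 = 115.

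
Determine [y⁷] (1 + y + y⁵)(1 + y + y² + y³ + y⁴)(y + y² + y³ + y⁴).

(1 + y + y⁵) has coefficients 1,1,0,0,0,1 for degrees 0…5.
(1 + y + y² + y³ + y⁴) has coefficients 1,1,1,1,1,0,0,0 for degrees 0…7.
Finally multiplying by (y + y² + y³ + y⁴), the product of all factors after the first has coefficients 0,1,2,3,4,4,3,2 for degrees 0…7.
[y⁷] = 1·2 + 1·3 + 1·2 = 7.

7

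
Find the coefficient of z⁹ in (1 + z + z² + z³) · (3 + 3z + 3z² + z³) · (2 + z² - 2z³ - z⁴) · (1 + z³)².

-26

(1 + z + z² + z³) has coefficients 1,1,1,1 for degrees 0…3.
(3 + 3z + 3z² + z³) has coefficients 3,3,3,1,0,0,0,0,0,0 for degrees 0…9.
Multiplying by (2 + z² - 2z³ - z⁴) gives running coefficients 6,6,9,-1,-6,-8,-5,-1,0,0 for degrees 0…9.
Finally multiplying by (1 + z³)², the product of all factors after the first has coefficients 6,6,9,11,6,10,-1,-7,-7,-11 for degrees 0…9.
[z⁹] = 1·(-11) + 1·(-7) + 1·(-7) + 1·(-1) = -26.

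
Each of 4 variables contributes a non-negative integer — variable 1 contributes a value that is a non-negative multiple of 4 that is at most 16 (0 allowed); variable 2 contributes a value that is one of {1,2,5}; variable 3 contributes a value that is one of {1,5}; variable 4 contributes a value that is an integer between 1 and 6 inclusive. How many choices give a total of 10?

5

The generating function for the choices is (1 + t^4 + t^8 + t^12 + t^16)·(t + t^2 + t^5)·(t + t^5)·(t + t^2 + t^3 + t^4 + t^5 + t^6); the count is [t^10].
(1 + t^4 + t^8 + t^12 + t^16) has coefficients 1,0,0,0,1,0,0,0,1,0,0 for degrees 0…10.
(t + t^2 + t^5) has coefficients 0,1,1,0,0,1,0,0,0,0,0 for degrees 0…10.
Multiplying by (t + t^5) gives running coefficients 0,0,1,1,0,0,2,1,0,0,1 for degrees 0…10.
Finally multiplying by (t + t^2 + t^3 + t^4 + t^5 + t^6), the product of all factors after the first has coefficients 0,0,0,1,2,2,2,4,5,4,3 for degrees 0…10.
[t^10] = 1·3 + 1·2 + 1·0 = 5.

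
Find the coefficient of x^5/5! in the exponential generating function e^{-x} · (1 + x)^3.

14

The EGF product rule gives c_5 = Σ_{k_1+k_2=5} C(5; k_1,k_2) · ∏ g_i(k_i), where e^{-x} gives (-1)^k; (1+x)^3 gives the falling factorial (3)_k.
g_1(k) for k = 0…5: 1, -1, 1, -1, 1, -1.
g_2(k) for k = 0…5: 1, 3, 6, 6, 0, 0.
c_5 = Σ_k C(5,k)·g_1(k)·g_2(5−k) = 10·1·6 + 10·(-1)·6 + 5·1·3 + 1·(-1)·1 = 60 − 60 + 15 − 1 = 14.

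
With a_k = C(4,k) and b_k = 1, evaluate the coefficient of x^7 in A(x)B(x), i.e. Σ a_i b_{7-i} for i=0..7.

The convolution is the x^7 coefficient of A(x)B(x).
Σ = 1·1 + 4·1 + 6·1 + 4·1 + 1·1 + 0·1 + 0·1 + 0·1 = 16.

16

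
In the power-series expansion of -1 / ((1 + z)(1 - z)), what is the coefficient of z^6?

-1

Partial fractions give a closed form: a_n = (-1/2)·(-1)^n + (-1/2)·1^n.
At n = 6: a_6 = -1.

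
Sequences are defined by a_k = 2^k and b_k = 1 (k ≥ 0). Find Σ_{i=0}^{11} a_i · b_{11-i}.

Write out a_i and b_{11-i} for i = 0,…,11 and sum the products.
Σ = 1·1 + 2·1 + 4·1 + 8·1 + 16·1 + 32·1 + 64·1 + 128·1 + 256·1 + 512·1 + 1024·1 + 2048·1 = 4095.

4095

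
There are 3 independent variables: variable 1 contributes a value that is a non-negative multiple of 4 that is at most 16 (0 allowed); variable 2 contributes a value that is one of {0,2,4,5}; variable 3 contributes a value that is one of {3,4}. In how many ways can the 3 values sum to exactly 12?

The generating function for the choices is (1 + q⁴ + q⁸ + q¹² + q¹⁶)·(1 + q² + q⁴ + q⁵)·(q³ + q⁴); the count is [q¹²].
(1 + q⁴ + q⁸ + q¹² + q¹⁶) has coefficients 1,0,0,0,1,0,0,0,1,0,0,0,1 for degrees 0…12.
(1 + q² + q⁴ + q⁵) has coefficients 1,0,1,0,1,1,0,0,0,0,0,0,0 for degrees 0…12.
Finally multiplying by (q³ + q⁴), the product of all factors after the first has coefficients 0,0,0,1,1,1,1,1,2,1,0,0,0 for degrees 0…12.
[q¹²] = 1·0 + 1·2 + 1·1 + 1·0 = 3.

3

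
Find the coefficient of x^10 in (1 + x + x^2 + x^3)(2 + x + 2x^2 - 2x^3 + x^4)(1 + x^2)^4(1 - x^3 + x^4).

17

(1 + x + x^2 + x^3) has coefficients 1,1,1,1 for degrees 0…3.
(2 + x + 2x^2 - 2x^3 + x^4) has coefficients 2,1,2,-2,1,0,0,0,0,0,0 for degrees 0…10.
Multiplying by (1 + x^2)^4 gives running coefficients 2,1,10,2,21,-2,24,-8,16,-7,6 for degrees 0…10.
Finally multiplying by (1 - x^3 + x^4), the product of all factors after the first has coefficients 2,1,10,0,22,-11,32,-27,39,-33,38 for degrees 0…10.
[x^10] = 1·38 + 1·(-33) + 1·39 + 1·(-27) = 17.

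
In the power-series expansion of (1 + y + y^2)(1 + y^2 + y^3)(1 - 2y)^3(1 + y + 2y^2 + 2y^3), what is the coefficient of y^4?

(1 + y + y^2) has coefficients 1,1,1 for degrees 0…2.
(1 + y^2 + y^3) has coefficients 1,0,1,1,0 for degrees 0…4.
Multiplying by (1 - 2y)^3 gives running coefficients 1,-6,13,-13,6 for degrees 0…4.
Finally multiplying by (1 + y + 2y^2 + 2y^3), the product of all factors after the first has coefficients 1,-5,9,-10,7 for degrees 0…4.
[y^4] = 1·7 + 1·(-10) + 1·9 = 6.

6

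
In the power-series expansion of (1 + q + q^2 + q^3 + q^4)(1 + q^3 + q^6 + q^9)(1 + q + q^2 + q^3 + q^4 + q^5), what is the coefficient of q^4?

7

(1 + q + q^2 + q^3 + q^4) has coefficients 1,1,1,1,1 for degrees 0…4.
(1 + q^3 + q^6 + q^9) has coefficients 1,0,0,1,0 for degrees 0…4.
Finally multiplying by (1 + q + q^2 + q^3 + q^4 + q^5), the product of all factors after the first has coefficients 1,1,1,2,2 for degrees 0…4.
[q^4] = 1·2 + 1·2 + 1·1 + 1·1 + 1·1 = 7.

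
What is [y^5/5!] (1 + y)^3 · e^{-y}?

14

The EGF product rule gives c_5 = Σ_{k_1+k_2=5} C(5; k_1,k_2) · ∏ g_i(k_i), where (1+y)^3 gives the falling factorial (3)_k; e^{-y} gives (-1)^k.
g_1(k) for k = 0…5: 1, 3, 6, 6, 0, 0.
g_2(k) for k = 0…5: 1, -1, 1, -1, 1, -1.
c_5 = Σ_k C(5,k)·g_1(k)·g_2(5−k) = 1·1·(-1) + 5·3·1 + 10·6·(-1) + 10·6·1 = −1 + 15 − 60 + 60 = 14.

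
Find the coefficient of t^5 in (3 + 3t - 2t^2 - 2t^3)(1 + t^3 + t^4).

(3 + 3t - 2t^2 - 2t^3) has coefficients 3,3,-2,-2 for degrees 0…3.
(1 + t^3 + t^4) has coefficients 1,0,0,1,1,0 for degrees 0…5.
[t^5] = 3·0 + 3·1 − 2·1 − 2·0 = 1.

1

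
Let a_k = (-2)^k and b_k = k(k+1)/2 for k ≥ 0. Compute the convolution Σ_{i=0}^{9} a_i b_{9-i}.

This is [x^9] in the product of the two ordinary generating functions.
Σ = 1·45 − 2·36 + 4·28 − 8·21 + 16·15 − 32·10 + 64·6 − 128·3 + 256·1 − 512·0 = 93.

93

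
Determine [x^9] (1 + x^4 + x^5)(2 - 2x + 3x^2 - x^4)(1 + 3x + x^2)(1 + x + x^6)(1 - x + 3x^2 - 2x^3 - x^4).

(1 + x^4 + x^5) has coefficients 1,0,0,0,1,1 for degrees 0…5.
(2 - 2x + 3x^2 - x^4) has coefficients 2,-2,3,0,-1,0,0,0,0,0 for degrees 0…9.
Multiplying by (1 + 3x + x^2) gives running coefficients 2,4,-1,7,2,-3,-1,0,0,0 for degrees 0…9.
Multiplying by (1 + x + x^6) gives running coefficients 2,6,3,6,9,-1,-2,3,-1,7 for degrees 0…9.
Finally multiplying by (1 - x + 3x^2 - 2x^3 - x^4), the product of all factors after the first has coefficients 2,4,3,17,-2,-4,11,-22,-17,22 for degrees 0…9.
[x^9] = 1·22 + 1·(-4) + 1·(-2) = 16.

16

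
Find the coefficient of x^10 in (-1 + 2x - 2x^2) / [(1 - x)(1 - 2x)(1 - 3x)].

The denominator gives the recurrence a_n = 6a_(n−1) − 11a_(n−2) + 6a_(n−3) for n ≥ 3; the numerator fixes a_0 = -1, a_1 = -4, a_2 = -15.
Iterating: -1, -4, -15, -52, -171, -544, -1695, -5212, -15891, -48184, -145575, so a_10 = -145575.

-145575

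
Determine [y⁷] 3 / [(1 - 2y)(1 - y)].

Partial fractions give a closed form: a_n = (6)·2^n + (-3)·1^n.
At n = 7: a_7 = 765.

765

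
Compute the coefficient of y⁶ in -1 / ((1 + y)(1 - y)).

The denominator gives the recurrence a_n = a_(n−2) for n ≥ 2; the numerator fixes a_0 = -1, a_1 = 0.
Iterating: -1, 0, -1, 0, -1, 0, -1, so a_6 = -1.

-1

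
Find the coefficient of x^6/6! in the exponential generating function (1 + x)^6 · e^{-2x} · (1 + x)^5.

8512

The EGF product rule gives c_6 = Σ_{k_1+k_2+k_3=6} C(6; k_1,k_2,k_3) · ∏ g_i(k_i), where (1+x)^6 gives the falling factorial (6)_k; e^{-2x} gives (-2)^k; (1+x)^5 gives the falling factorial (5)_k.
g_1(k) for k = 0…6: 1, 6, 30, 120, 360, 720, 720.
g_2(k) for k = 0…6: 1, -2, 4, -8, 16, -32, 64.
g_3(k) for k = 0…6: 1, 5, 20, 60, 120, 120, 0.
First combine the last two factors: h(k) = Σ_j C(k,j)·g_2(j)·g_3(k−j) for k = 0…6: 1, 3, 4, -8, -24, 88, 64.
c_6 = Σ_k C(6,k)·g_1(k)·h(6−k) = 1·1·64 + 6·6·88 + 15·30·(-24) + 20·120·(-8) + 15·360·4 + 6·720·3 + 1·720·1 = 64 + 3168 − 10800 − 19200 + 21600 + 12960 + 720 = 8512.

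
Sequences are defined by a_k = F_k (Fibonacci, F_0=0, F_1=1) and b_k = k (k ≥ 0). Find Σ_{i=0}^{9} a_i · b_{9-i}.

This is [x^9] in the product of the two ordinary generating functions.
Σ = 0·9 + 1·8 + 1·7 + 2·6 + 3·5 + 5·4 + 8·3 + 13·2 + 21·1 + 34·0 = 133.

133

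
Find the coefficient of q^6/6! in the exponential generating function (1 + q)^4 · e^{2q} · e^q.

37341

The EGF product rule gives c_6 = Σ_{k_1+k_2+k_3=6} C(6; k_1,k_2,k_3) · ∏ g_i(k_i), where (1+q)^4 gives the falling factorial (4)_k; e^{2q} gives (2)^k; e^q gives (1)^k.
g_1(k) for k = 0…6: 1, 4, 12, 24, 24, 0, 0.
g_2(k) for k = 0…6: 1, 2, 4, 8, 16, 32, 64.
g_3(k) for k = 0…6: 1, 1, 1, 1, 1, 1, 1.
First combine the last two factors: h(k) = Σ_j C(k,j)·g_2(j)·g_3(k−j) for k = 0…6: 1, 3, 9, 27, 81, 243, 729.
c_6 = Σ_k C(6,k)·g_1(k)·h(6−k) = 1·1·729 + 6·4·243 + 15·12·81 + 20·24·27 + 15·24·9 = 729 + 5832 + 14580 + 12960 + 3240 = 37341.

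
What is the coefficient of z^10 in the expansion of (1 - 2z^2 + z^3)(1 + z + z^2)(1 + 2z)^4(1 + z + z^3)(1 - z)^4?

18

(1 - 2z^2 + z^3) has coefficients 1,0,-2,1 for degrees 0…3.
(1 + z + z^2) has coefficients 1,1,1,0,0,0,0,0,0,0,0 for degrees 0…10.
Multiplying by (1 + 2z)^4 gives running coefficients 1,9,33,64,72,48,16,0,0,0,0 for degrees 0…10.
Multiplying by (1 + z + z^3) gives running coefficients 1,10,42,98,145,153,128,88,48,16,0 for degrees 0…10.
Finally multiplying by (1 - z)^4, the product of all factors after the first has coefficients 1,6,8,-14,-34,3,36,12,-3,-7,0 for degrees 0…10.
[z^10] = 1·0 − 2·(-3) + 1·12 = 18.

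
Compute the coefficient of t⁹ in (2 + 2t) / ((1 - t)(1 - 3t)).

Partial fractions give a closed form: a_n = (-2)·1^n + (4)·3^n.
At n = 9: a_9 = 78730.

78730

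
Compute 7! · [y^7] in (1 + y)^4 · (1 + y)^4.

40320

The EGF product rule gives c_7 = Σ_{k_1+k_2=7} C(7; k_1,k_2) · ∏ g_i(k_i), where (1+y)^4 gives the falling factorial (4)_k; (1+y)^4 gives the falling factorial (4)_k.
g_1(k) for k = 0…7: 1, 4, 12, 24, 24, 0, 0, 0.
g_2(k) for k = 0…7: 1, 4, 12, 24, 24, 0, 0, 0.
c_7 = Σ_k C(7,k)·g_1(k)·g_2(7−k) = 35·24·24 + 35·24·24 = 20160 + 20160 = 40320.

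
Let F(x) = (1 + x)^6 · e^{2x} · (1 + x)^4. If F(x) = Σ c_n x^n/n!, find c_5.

117472

The EGF product rule gives c_5 = Σ_{k_1+k_2+k_3=5} C(5; k_1,k_2,k_3) · ∏ g_i(k_i), where (1+x)^6 gives the falling factorial (6)_k; e^{2x} gives (2)^k; (1+x)^4 gives the falling factorial (4)_k.
g_1(k) for k = 0…5: 1, 6, 30, 120, 360, 720.
g_2(k) for k = 0…5: 1, 2, 4, 8, 16, 32.
g_3(k) for k = 0…5: 1, 4, 12, 24, 24, 0.
First combine the last two factors: h(k) = Σ_j C(k,j)·g_2(j)·g_3(k−j) for k = 0…5: 1, 6, 32, 152, 648, 2512.
c_5 = Σ_k C(5,k)·g_1(k)·h(5−k) = 1·1·2512 + 5·6·648 + 10·30·152 + 10·120·32 + 5·360·6 + 1·720·1 = 2512 + 19440 + 45600 + 38400 + 10800 + 720 = 117472.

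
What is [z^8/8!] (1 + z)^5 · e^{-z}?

-1159

The EGF product rule gives c_8 = Σ_{k_1+k_2=8} C(8; k_1,k_2) · ∏ g_i(k_i), where (1+z)^5 gives the falling factorial (5)_k; e^{-z} gives (-1)^k.
g_1(k) for k = 0…8: 1, 5, 20, 60, 120, 120, 0, 0, 0.
g_2(k) for k = 0…8: 1, -1, 1, -1, 1, -1, 1, -1, 1.
c_8 = Σ_k C(8,k)·g_1(k)·g_2(8−k) = 1·1·1 + 8·5·(-1) + 28·20·1 + 56·60·(-1) + 70·120·1 + 56·120·(-1) = 1 − 40 + 560 − 3360 + 8400 − 6720 = -1159.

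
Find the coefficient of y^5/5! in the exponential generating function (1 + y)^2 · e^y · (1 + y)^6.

The EGF product rule gives c_5 = Σ_{k_1+k_2+k_3=5} C(5; k_1,k_2,k_3) · ∏ g_i(k_i), where (1+y)^2 gives the falling factorial (2)_k; e^y gives (1)^k; (1+y)^6 gives the falling factorial (6)_k.
g_1(k) for k = 0…5: 1, 2, 2, 0, 0, 0.
g_2(k) for k = 0…5: 1, 1, 1, 1, 1, 1.
g_3(k) for k = 0…5: 1, 6, 30, 120, 360, 720.
First combine the last two factors: h(k) = Σ_j C(k,j)·g_2(j)·g_3(k−j) for k = 0…5: 1, 7, 43, 229, 1045, 4051.
c_5 = Σ_k C(5,k)·g_1(k)·h(5−k) = 1·1·4051 + 5·2·1045 + 10·2·229 = 4051 + 10450 + 4580 = 19081.

19081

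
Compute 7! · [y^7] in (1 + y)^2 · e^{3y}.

The EGF product rule gives c_7 = Σ_{k_1+k_2=7} C(7; k_1,k_2) · ∏ g_i(k_i), where (1+y)^2 gives the falling factorial (2)_k; e^{3y} gives (3)^k.
g_1(k) for k = 0…7: 1, 2, 2, 0, 0, 0, 0, 0.
g_2(k) for k = 0…7: 1, 3, 9, 27, 81, 243, 729, 2187.
c_7 = Σ_k C(7,k)·g_1(k)·g_2(7−k) = 1·1·2187 + 7·2·729 + 21·2·243 = 2187 + 10206 + 10206 = 22599.

22599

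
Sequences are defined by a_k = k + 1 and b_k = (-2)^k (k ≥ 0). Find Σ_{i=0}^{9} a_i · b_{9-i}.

The convolution is the t^9 coefficient of A(t)B(t).
Σ = 1·(-512) + 2·256 + 3·(-128) + 4·64 + 5·(-32) + 6·16 + 7·(-8) + 8·4 + 9·(-2) + 10·1 = -224.

-224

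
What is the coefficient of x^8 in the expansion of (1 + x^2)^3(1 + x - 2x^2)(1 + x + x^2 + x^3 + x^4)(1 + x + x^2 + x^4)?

(1 + x^2)^3 has coefficients 1,0,3,0,3,0,1 for degrees 0…6.
(1 + x - 2x^2) has coefficients 1,1,-2,0,0,0,0,0,0 for degrees 0…8.
Multiplying by (1 + x + x^2 + x^3 + x^4) gives running coefficients 1,2,0,0,0,-1,-2,0,0 for degrees 0…8.
Finally multiplying by (1 + x + x^2 + x^4), the product of all factors after the first has coefficients 1,3,3,2,1,1,-3,-3,-2 for degrees 0…8.
[x^8] = 1·(-2) + 3·(-3) + 3·1 + 1·3 = -5.

-5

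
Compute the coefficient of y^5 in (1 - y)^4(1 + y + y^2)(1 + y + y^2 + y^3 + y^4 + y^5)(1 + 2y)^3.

7

(1 - y)^4 has coefficients 1,-4,6,-4,1 for degrees 0…4.
(1 + y + y^2) has coefficients 1,1,1,0,0,0 for degrees 0…5.
Multiplying by (1 + y + y^2 + y^3 + y^4 + y^5) gives running coefficients 1,2,3,3,3,3 for degrees 0…5.
Finally multiplying by (1 + 2y)^3, the product of all factors after the first has coefficients 1,8,27,53,73,81 for degrees 0…5.
[y^5] = 1·81 − 4·73 + 6·53 − 4·27 + 1·8 = 7.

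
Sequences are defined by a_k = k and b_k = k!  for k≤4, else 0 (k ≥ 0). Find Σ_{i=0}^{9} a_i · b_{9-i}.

187

Write out a_i and b_{9-i} for i = 0,…,9 and sum the products.
Σ = 0·0 + 1·0 + 2·0 + 3·0 + 4·0 + 5·24 + 6·6 + 7·2 + 8·1 + 9·1 = 187.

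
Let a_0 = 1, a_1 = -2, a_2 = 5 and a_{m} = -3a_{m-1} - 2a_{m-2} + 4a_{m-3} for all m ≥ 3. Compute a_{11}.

-4527

The ordinary generating function has denominator 1 + 3t + 2t^2 - 4t^3.
Iterating the recurrence: a_0,…,a_{11} = 1, -2, 5, -7, 3, 25, -109, 289, -549, 633, 355, -4527.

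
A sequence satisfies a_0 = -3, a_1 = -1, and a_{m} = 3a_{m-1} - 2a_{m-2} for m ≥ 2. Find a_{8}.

The ordinary generating function has denominator 1 - 3y + 2y^2.
Iterating the recurrence: a_0,…,a_{8} = -3, -1, 3, 11, 27, 59, 123, 251, 507.

507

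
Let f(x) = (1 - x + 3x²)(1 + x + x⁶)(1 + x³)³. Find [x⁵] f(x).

(1 - x + 3x²) has coefficients 1,-1,3 for degrees 0…2.
(1 + x + x⁶) has coefficients 1,1,0,0,0,0 for degrees 0…5.
Finally multiplying by (1 + x³)³, the product of all factors after the first has coefficients 1,1,0,3,3,0 for degrees 0…5.
[x⁵] = 1·0 − 1·3 + 3·3 = 6.

6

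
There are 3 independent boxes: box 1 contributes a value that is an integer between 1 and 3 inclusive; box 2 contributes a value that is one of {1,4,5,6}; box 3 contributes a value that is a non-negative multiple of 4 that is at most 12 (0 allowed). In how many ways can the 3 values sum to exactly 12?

3

The generating function for the choices is (t + t² + t³)·(t + t⁴ + t⁵ + t⁶)·(1 + t⁴ + t⁸ + t¹²); the count is [t¹²].
(t + t² + t³) has coefficients 0,1,1,1 for degrees 0…3.
(t + t⁴ + t⁵ + t⁶) has coefficients 0,1,0,0,1,1,1,0,0,0,0,0,0 for degrees 0…12.
Finally multiplying by (1 + t⁴ + t⁸ + t¹²), the product of all factors after the first has coefficients 0,1,0,0,1,2,1,0,1,2,1,0,1 for degrees 0…12.
[t¹²] = 1·0 + 1·1 + 1·2 = 3.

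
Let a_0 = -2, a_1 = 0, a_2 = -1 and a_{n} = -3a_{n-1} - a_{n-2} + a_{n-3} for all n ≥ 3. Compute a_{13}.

4060

The ordinary generating function has denominator 1 + 3z + z^2 - z^3.
Iterating the recurrence: a_0,…,a_{13} = -2, 0, -1, 1, -2, 4, -9, 21, -50, 120, -289, 697, -1682, 4060.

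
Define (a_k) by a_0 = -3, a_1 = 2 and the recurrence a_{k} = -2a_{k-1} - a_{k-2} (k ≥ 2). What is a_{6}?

The ordinary generating function has denominator 1 + 2q + q^2.
Iterating the recurrence: a_0,…,a_{6} = -3, 2, -1, 0, 1, -2, 3.

3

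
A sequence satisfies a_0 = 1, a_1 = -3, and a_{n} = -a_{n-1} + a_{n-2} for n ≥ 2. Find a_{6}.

The ordinary generating function has denominator 1 + y - y^2.
Iterating the recurrence: a_0,…,a_{6} = 1, -3, 4, -7, 11, -18, 29.

29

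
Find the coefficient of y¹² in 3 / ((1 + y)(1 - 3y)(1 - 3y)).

The denominator gives the recurrence a_n = 5a_(n−1) − 3a_(n−2) − 9a_(n−3) for n ≥ 3; the numerator fixes a_0 = 3, a_1 = 15, a_2 = 66.
Iterating: 3, 15, 66, 258, 957, 3417, 11892, 40596, 136551, 453939, 1494678, 4882614, 15843585, so a_12 = 15843585.

15843585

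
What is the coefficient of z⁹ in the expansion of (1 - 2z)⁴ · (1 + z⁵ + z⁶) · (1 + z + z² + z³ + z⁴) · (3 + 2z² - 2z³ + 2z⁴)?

-56

(1 - 2z)⁴ has coefficients 1,-8,24,-32,16 for degrees 0…4.
(1 + z⁵ + z⁶) has coefficients 1,0,0,0,0,1,1,0,0,0 for degrees 0…9.
Multiplying by (1 + z + z² + z³ + z⁴) gives running coefficients 1,1,1,1,1,1,2,2,2,2 for degrees 0…9.
Finally multiplying by (3 + 2z² - 2z³ + 2z⁴), the product of all factors after the first has coefficients 3,3,5,3,5,5,8,8,10,8 for degrees 0…9.
[z⁹] = 1·8 − 8·10 + 24·8 − 32·8 + 16·5 = -56.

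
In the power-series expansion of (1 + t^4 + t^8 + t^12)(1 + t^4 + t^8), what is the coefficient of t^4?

(1 + t^4 + t^8 + t^12) has coefficients 1,0,0,0,1 for degrees 0…4.
(1 + t^4 + t^8) has coefficients 1,0,0,0,1 for degrees 0…4.
[t^4] = 1·1 + 1·1 = 2.

2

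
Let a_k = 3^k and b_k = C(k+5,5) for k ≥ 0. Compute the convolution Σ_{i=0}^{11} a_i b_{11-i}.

2014032

Write out a_i and b_{11-i} for i = 0,…,11 and sum the products.
Σ = 1·4368 + 3·3003 + 9·2002 + 27·1287 + 81·792 + 243·462 + 729·252 + 2187·126 + 6561·56 + 19683·21 + 59049·6 + 177147·1 = 2014032.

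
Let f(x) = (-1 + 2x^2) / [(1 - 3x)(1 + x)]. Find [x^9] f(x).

-11482

The denominator gives the recurrence a_n = 2a_(n−1) + 3a_(n−2) for n ≥ 3; the numerator fixes a_0 = -1, a_1 = -2, a_2 = -5.
Iterating: -1, -2, -5, -16, -47, -142, -425, -1276, -3827, -11482, so a_9 = -11482.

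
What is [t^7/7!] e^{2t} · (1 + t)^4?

The EGF product rule gives c_7 = Σ_{k_1+k_2=7} C(7; k_1,k_2) · ∏ g_i(k_i), where e^{2t} gives (2)^k; (1+t)^4 gives the falling factorial (4)_k.
g_1(k) for k = 0…7: 1, 2, 4, 8, 16, 32, 64, 128.
g_2(k) for k = 0…7: 1, 4, 12, 24, 24, 0, 0, 0.
c_7 = Σ_k C(7,k)·g_1(k)·g_2(7−k) = 35·8·24 + 35·16·24 + 21·32·12 + 7·64·4 + 1·128·1 = 6720 + 13440 + 8064 + 1792 + 128 = 30144.

30144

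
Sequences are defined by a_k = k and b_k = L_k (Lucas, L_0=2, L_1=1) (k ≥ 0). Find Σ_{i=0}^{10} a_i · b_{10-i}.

507

This is [x^10] in the product of the two ordinary generating functions.
Σ = 0·123 + 1·76 + 2·47 + 3·29 + 4·18 + 5·11 + 6·7 + 7·4 + 8·3 + 9·1 + 10·2 = 507.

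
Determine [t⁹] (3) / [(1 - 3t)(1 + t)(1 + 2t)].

The denominator gives the recurrence a_n = 7a_(n−2) + 6a_(n−3) for n ≥ 3; the numerator fixes a_0 = 3, a_1 = 0, a_2 = 21.
Iterating: 3, 0, 21, 18, 147, 252, 1137, 2646, 9471, 25344, so a_9 = 25344.

25344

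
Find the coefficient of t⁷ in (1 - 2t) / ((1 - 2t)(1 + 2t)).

-128

Partial fractions give a closed form: a_n = (1)·(-2)^n.
At n = 7: a_7 = -128.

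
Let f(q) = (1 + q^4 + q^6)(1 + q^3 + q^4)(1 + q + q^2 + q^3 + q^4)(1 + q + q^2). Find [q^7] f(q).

12

(1 + q^4 + q^6) has coefficients 1,0,0,0,1,0,1 for degrees 0…6.
(1 + q^3 + q^4) has coefficients 1,0,0,1,1,0,0,0 for degrees 0…7.
Multiplying by (1 + q + q^2 + q^3 + q^4) gives running coefficients 1,1,1,2,3,2,2,2 for degrees 0…7.
Finally multiplying by (1 + q + q^2), the product of all factors after the first has coefficients 1,2,3,4,6,7,7,6 for degrees 0…7.
[q^7] = 1·6 + 1·4 + 1·2 = 12.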